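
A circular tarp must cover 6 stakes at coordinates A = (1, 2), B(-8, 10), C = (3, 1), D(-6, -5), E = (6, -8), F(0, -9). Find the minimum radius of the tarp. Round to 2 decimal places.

11.40

The minimum enclosing circle of a finite set is fixed by two of the points (as a diameter) or three (as a circumcircle).
The farthest pair is B–E with squared distance 520. The circle on this segment as diameter has centre (-1, 1) and r² = 520/4 = 130.
Check A: distance² to centre = 5 ≤ 130, so it lies inside.
All remaining points lie in this disk, and no smaller disk contains both endpoints, so this is the minimum enclosing circle.
r = √130 ≈ 11.40.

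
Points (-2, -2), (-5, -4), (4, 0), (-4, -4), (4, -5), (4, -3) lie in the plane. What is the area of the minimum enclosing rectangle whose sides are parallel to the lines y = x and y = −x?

65

In coordinates u = x + y, v = x − y the rectangle is axis-aligned; the map (x,y)→(u,v) scales areas by 2.
u-values: -4, -9, 4, -8, -1, 1; range = 4 − (-9) = 13.
v-values: 0, -1, 4, 0, 9, 7; range = 9 − (-1) = 10.
Area = (13 × 10) / 2 = 65.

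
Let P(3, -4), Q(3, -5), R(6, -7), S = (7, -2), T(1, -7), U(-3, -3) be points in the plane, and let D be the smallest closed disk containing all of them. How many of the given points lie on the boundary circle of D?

A smallest enclosing disk is always determined by at most three of the input points on its boundary.
The minimum enclosing circle is determined by three boundary points: R, S, U.
Their circumcentre is (207/98, -355/98) with r² = 127361/4802.
The farthest remaining point T is at distance² 60721/4802 ≤ 127361/4802.
The points at distance exactly r from the centre are R, S, U — 3 points.

3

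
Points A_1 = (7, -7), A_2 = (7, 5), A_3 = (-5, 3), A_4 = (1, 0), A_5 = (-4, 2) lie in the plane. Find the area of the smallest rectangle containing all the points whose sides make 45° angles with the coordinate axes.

In coordinates u = x + y, v = x − y the rectangle is axis-aligned; the map (x,y)→(u,v) scales areas by 2.
u-values: 0, 12, -2, 1, -2; range = 12 − (-2) = 14.
v-values: 14, 2, -8, 1, -6; range = 14 − (-8) = 22.
Area = (14 × 22) / 2 = 154.

154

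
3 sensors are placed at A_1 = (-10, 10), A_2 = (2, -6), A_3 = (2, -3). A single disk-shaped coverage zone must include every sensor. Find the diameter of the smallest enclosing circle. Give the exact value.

Side lengths²: A_1A_2² = 400, A_1A_3² = 313, A_2A_3² = 9.
Since A_1A_2² = 400 ≥ 313 + 9 = 322, the angle opposite A_1A_2 is not acute, so the smallest enclosing circle has A_1A_2 as diameter.
Centre = midpoint of A_1A_2 = (-4, 2), r² = 400/4 = 100.
Diameter = 2r = 2√100 = 20.

20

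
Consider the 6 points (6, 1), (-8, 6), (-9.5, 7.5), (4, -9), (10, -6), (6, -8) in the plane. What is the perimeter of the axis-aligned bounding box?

72

Width = max x − min x = 10 − (-9.5) = 19.5.
Height = max y − min y = 7.5 − (-9) = 16.5.
Perimeter = 2(19.5 + 16.5) = 72.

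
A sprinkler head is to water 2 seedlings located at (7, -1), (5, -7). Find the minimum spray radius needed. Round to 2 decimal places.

The smallest circle enclosing two points has them as diameter endpoints.
Centre = midpoint = (6, -4); r² = |(7, -1)−(5, -7)|²/4 = 40/4 = 10.
r = √10 ≈ 3.16.

3.16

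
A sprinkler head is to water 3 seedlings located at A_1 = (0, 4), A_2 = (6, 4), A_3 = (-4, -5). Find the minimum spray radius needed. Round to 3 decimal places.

6.727

Side lengths²: A_1A_2² = 36, A_1A_3² = 97, A_2A_3² = 181.
Since A_2A_3² = 181 ≥ 97 + 36 = 133, the angle opposite A_2A_3 is not acute, so the smallest enclosing circle has A_2A_3 as diameter.
Centre = midpoint of A_2A_3 = (1, -0.5), r² = 181/4 = 45.25.
r = √(45.25) ≈ 6.727.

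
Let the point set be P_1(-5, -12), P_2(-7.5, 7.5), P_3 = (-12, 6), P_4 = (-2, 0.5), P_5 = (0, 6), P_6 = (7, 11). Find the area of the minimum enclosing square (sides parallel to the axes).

529

The bounding box has width 19 and height 23.
An axis-aligned square enclosing the set must have side ≥ max(width, height).
So the minimum side is max(19, 23) = 23.
Area = 23² = 529.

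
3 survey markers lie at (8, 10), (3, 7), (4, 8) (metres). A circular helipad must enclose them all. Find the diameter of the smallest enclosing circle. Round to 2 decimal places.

5.83

Call the three points A, B, C in the order given.
Side lengths²: AB² = 34, AC² = 20, BC² = 2.
Since AB² = 34 ≥ 20 + 2 = 22, the angle opposite AB is not acute, so the smallest enclosing circle has AB as diameter.
Centre = midpoint of AB = (5.5, 8.5), r² = 34/4 = 8.5.
Diameter = 2r = 2√(8.5) ≈ 5.83.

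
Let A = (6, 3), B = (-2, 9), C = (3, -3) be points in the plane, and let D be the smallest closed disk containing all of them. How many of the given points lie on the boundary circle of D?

Side lengths²: AB² = 100, AC² = 45, BC² = 169.
Since BC² = 169 ≥ 100 + 45 = 145, the angle opposite BC is not acute, so the smallest enclosing circle has BC as diameter.
Centre = midpoint of BC = (0.5, 3), r² = 169/4 = 42.25.
The points at distance exactly r from the centre are B, C — 2 points.

2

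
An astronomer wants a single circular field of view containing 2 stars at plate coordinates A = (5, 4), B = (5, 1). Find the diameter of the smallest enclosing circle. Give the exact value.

3

The smallest circle enclosing two points has them as diameter endpoints.
Centre = midpoint = (5, 2.5); r² = |AB|²/4 = 9/4 = 2.25.
Diameter = 2r = 2√(2.25) = 3.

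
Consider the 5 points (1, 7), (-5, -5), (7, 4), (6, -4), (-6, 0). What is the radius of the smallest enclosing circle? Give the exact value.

The farthest pair is (-5, -5)–(7, 4) with squared distance 225. The circle on this segment as diameter has centre (1, -0.5) and r² = 225/4 = 56.25.
Check (1, 7): distance² to centre = 56.25 ≤ 56.25, so it lies inside.
All remaining points lie in this disk, and no smaller disk contains both endpoints, so this is the minimum enclosing circle.
r = √(56.25) = 7.5.

7.5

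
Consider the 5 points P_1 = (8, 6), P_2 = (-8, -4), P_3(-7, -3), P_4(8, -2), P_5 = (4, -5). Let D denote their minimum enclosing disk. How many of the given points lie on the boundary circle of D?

The farthest pair is P_1–P_2 with squared distance 356. The circle on this segment as diameter has centre (0, 1) and r² = 356/4 = 89.
Check P_3: distance² to centre = 65 ≤ 89, so it lies inside.
All remaining points lie in this disk, and no smaller disk contains both endpoints, so this is the minimum enclosing circle.
The points at distance exactly r from the centre are P_1, P_2 — 2 points.

2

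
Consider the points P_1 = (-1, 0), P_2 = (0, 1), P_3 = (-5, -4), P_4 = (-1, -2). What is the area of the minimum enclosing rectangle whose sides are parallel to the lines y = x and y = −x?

10

In coordinates u = x + y, v = x − y the rectangle is axis-aligned; the map (x,y)→(u,v) scales areas by 2.
u-values: -1, 1, -9, -3; range = 1 − (-9) = 10.
v-values: -1, -1, -1, 1; range = 1 − (-1) = 2.
Area = (10 × 2) / 2 = 10.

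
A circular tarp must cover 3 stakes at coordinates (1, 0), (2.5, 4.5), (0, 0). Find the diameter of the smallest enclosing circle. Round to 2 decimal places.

Call the three points A, B, C in the order given.
Side lengths²: AB² = 22.5, AC² = 1, BC² = 26.5.
Since BC² = 26.5 ≥ 22.5 + 1 = 23.5, the angle opposite BC is not acute, so the smallest enclosing circle has BC as diameter.
Centre = midpoint of BC = (1.25, 2.25), r² = 26.5/4 = 6.625.
Diameter = 2r = 2√(6.625) ≈ 5.15.

5.15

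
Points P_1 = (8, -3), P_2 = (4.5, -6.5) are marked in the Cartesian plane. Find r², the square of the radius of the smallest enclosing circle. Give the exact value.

6.125

The smallest circle enclosing two points has them as diameter endpoints.
Centre = midpoint = (6.25, -4.75); r² = |P_1P_2|²/4 = 24.5/4 = 6.125.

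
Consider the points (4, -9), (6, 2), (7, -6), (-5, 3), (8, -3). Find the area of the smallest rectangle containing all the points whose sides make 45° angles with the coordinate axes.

136.5

In coordinates u = x + y, v = x − y the rectangle is axis-aligned; the map (x,y)→(u,v) scales areas by 2.
u-values: -5, 8, 1, -2, 5; range = 8 − (-5) = 13.
v-values: 13, 4, 13, -8, 11; range = 13 − (-8) = 21.
Area = (13 × 21) / 2 = 136.5.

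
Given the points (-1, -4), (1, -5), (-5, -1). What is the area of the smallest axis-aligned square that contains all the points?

The bounding box has width 6 and height 4.
An axis-aligned square enclosing the set must have side ≥ max(width, height).
So the minimum side is max(6, 4) = 6.
Area = 6² = 36.

36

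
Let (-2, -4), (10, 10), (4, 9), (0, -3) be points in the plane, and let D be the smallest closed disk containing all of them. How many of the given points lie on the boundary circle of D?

The farthest pair is (-2, -4)–(10, 10) with squared distance 340. The circle on this segment as diameter has centre (4, 3) and r² = 340/4 = 85.
Check (4, 9): distance² to centre = 36 ≤ 85, so it lies inside.
All remaining points lie in this disk, and no smaller disk contains both endpoints, so this is the minimum enclosing circle.
The points at distance exactly r from the centre are (-2, -4), (10, 10) — 2 points.

2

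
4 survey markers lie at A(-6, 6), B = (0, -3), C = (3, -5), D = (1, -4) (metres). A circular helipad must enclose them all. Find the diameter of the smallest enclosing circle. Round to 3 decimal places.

The farthest pair is A–C with squared distance 202. The circle on this segment as diameter has centre (-1.5, 0.5) and r² = 202/4 = 50.5.
Check B: distance² to centre = 14.5 ≤ 50.5, so it lies inside.
All remaining points lie in this disk, and no smaller disk contains both endpoints, so this is the minimum enclosing circle.
Diameter = 2r = 2√(50.5) ≈ 14.213.

14.213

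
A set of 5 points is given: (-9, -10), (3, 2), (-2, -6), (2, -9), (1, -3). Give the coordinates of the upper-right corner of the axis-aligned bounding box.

x-range [-9, 3], y-range [-10, 2].
The upper-right corner is (3, 2).

(3, 2)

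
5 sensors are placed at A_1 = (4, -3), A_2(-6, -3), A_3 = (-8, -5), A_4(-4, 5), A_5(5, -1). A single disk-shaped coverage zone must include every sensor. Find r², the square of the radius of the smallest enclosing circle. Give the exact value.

69745/1444

A smallest enclosing disk is always determined by at most three of the input points on its boundary.
The minimum enclosing circle is determined by three boundary points: A_3, A_4, A_5.
Their circumcentre is (-73/38, -31/19) with r² = 69745/1444.
The farthest remaining point A_1 is at distance² 53329/1444 ≤ 69745/1444.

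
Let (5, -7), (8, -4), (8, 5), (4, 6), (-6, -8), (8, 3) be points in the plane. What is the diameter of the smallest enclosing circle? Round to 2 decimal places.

The farthest pair is (8, 5)–(-6, -8) with squared distance 365. The circle on this segment as diameter has centre (1, -1.5) and r² = 365/4 = 91.25.
Check (5, -7): distance² to centre = 46.25 ≤ 91.25, so it lies inside.
All remaining points lie in this disk, and no smaller disk contains both endpoints, so this is the minimum enclosing circle.
Diameter = 2r = 2√(91.25) ≈ 19.10.

19.10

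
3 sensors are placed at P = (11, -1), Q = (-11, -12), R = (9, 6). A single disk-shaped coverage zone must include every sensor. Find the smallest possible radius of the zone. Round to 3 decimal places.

Side lengths²: PQ² = 605, PR² = 53, QR² = 724.
Since QR² = 724 ≥ 605 + 53 = 658, the angle opposite QR is not acute, so the smallest enclosing circle has QR as diameter.
Centre = midpoint of QR = (-1, -3), r² = 724/4 = 181.
r = √181 ≈ 13.454.

13.454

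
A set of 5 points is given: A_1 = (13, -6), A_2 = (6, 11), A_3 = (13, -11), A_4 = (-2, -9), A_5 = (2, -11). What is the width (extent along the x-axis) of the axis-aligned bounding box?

15

max x = 13, min x = -2, so width = 15.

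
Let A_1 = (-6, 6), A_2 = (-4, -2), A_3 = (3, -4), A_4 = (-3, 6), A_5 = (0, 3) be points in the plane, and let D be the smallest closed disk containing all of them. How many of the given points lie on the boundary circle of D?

2

A smallest enclosing disk is always determined by at most three of the input points on its boundary.
The farthest pair is A_1–A_3 with squared distance 181. The circle on this segment as diameter has centre (-1.5, 1) and r² = 181/4 = 45.25.
Check A_2: distance² to centre = 15.25 ≤ 45.25, so it lies inside.
All remaining points lie in this disk, and no smaller disk contains both endpoints, so this is the minimum enclosing circle.
The points at distance exactly r from the centre are A_1, A_3 — 2 points.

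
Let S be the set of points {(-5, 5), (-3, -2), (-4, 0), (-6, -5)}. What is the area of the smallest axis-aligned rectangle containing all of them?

30

x ranges over [-6, -3], width 3.
y ranges over [-5, 5], height 10.
Area = 3 × 10 = 30.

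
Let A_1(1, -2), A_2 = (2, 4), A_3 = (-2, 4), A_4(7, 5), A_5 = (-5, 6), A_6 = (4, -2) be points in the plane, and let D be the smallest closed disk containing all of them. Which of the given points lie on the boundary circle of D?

By Welzl's lemma the MEC is supported by two points (diametrically opposite) or three points (on a circumcircle).
The minimum enclosing circle is determined by three boundary points: A_4, A_5, A_6.
Their circumcentre is (5/6, 3.5) with r² = 725/18.
The farthest remaining point A_1 is at distance² 545/18 ≤ 725/18.
The points at distance exactly r from the centre are A_4, A_5, A_6 — 3 points.

A_4, A_5, A_6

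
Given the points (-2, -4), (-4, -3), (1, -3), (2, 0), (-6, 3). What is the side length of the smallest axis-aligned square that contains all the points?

The bounding box has width 8 and height 7.
An axis-aligned square enclosing the set must have side ≥ max(width, height).
So the minimum side is max(8, 7) = 8.

8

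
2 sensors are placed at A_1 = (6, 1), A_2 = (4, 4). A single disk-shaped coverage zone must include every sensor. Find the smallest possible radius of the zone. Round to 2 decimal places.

The smallest circle enclosing two points has them as diameter endpoints.
Centre = midpoint = (5, 2.5); r² = |A_1A_2|²/4 = 13/4 = 3.25.
r = √(3.25) ≈ 1.80.

1.80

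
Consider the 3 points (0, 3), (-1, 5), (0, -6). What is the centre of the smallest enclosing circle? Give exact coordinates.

Call the three points A, B, C in the order given.
Side lengths²: AB² = 5, AC² = 81, BC² = 122.
Since BC² = 122 ≥ 81 + 5 = 86, the angle opposite BC is not acute, so the smallest enclosing circle has BC as diameter.
Centre = midpoint of BC = (-0.5, -0.5), r² = 122/4 = 30.5.
Centre = (-0.5, -0.5).

(-0.5, -0.5)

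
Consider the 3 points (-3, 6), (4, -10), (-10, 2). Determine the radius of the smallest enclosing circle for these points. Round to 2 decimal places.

Call the three points A, B, C in the order given.
Side lengths²: AB² = 305, AC² = 65, BC² = 340.
Since BC² = 340 < 305 + 65 = 370, the triangle is acute, so the smallest enclosing circle is the circumcircle.
Circumcentre = (-33/14, -3.25), r² = 67405/784.
r = √(67405/784) ≈ 9.27.

9.27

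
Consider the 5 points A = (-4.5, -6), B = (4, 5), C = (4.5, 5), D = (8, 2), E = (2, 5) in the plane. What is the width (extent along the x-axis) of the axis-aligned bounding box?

max x = 8, min x = -4.5, so width = 12.5.

12.5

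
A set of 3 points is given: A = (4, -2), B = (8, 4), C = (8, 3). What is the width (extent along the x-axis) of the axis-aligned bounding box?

max x = 8, min x = 4, so width = 4.

4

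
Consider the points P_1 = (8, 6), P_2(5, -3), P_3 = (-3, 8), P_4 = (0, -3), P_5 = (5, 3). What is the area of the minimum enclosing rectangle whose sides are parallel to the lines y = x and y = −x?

161.5

In coordinates u = x + y, v = x − y the rectangle is axis-aligned; the map (x,y)→(u,v) scales areas by 2.
u-values: 14, 2, 5, -3, 8; range = 14 − (-3) = 17.
v-values: 2, 8, -11, 3, 2; range = 8 − (-11) = 19.
Area = (17 × 19) / 2 = 161.5.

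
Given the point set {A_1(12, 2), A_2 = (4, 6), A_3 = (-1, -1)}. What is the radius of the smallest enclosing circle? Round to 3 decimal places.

6.671

Side lengths²: A_1A_2² = 80, A_1A_3² = 178, A_2A_3² = 74.
Since A_1A_3² = 178 ≥ 80 + 74 = 154, the angle opposite A_1A_3 is not acute, so the smallest enclosing circle has A_1A_3 as diameter.
Centre = midpoint of A_1A_3 = (5.5, 0.5), r² = 178/4 = 44.5.
r = √(44.5) ≈ 6.671.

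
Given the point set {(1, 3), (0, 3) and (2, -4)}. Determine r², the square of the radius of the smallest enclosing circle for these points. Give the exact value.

13.25

Call the three points A, B, C in the order given.
Side lengths²: AB² = 1, AC² = 50, BC² = 53.
Since BC² = 53 ≥ 50 + 1 = 51, the angle opposite BC is not acute, so the smallest enclosing circle has BC as diameter.
Centre = midpoint of BC = (1, -0.5), r² = 53/4 = 13.25.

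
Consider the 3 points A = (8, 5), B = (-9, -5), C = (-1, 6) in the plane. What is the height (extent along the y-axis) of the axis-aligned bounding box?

max y = 6, min y = -5, so height = 11.

11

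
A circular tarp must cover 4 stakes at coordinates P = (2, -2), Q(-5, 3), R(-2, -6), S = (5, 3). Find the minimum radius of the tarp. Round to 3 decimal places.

6.009

A smallest enclosing disk is always determined by at most three of the input points on its boundary.
The minimum enclosing circle is determined by three boundary points: Q, R, S.
Their circumcentre is (0, -1/3) with r² = 325/9.
The farthest remaining point P is at distance² 61/9 ≤ 325/9.
r = √(325/9) ≈ 6.009.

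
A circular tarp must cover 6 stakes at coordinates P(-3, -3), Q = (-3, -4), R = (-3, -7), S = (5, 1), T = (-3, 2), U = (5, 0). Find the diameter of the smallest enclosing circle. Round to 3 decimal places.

11.402

The minimum enclosing circle of a finite set is fixed by two of the points (as a diameter) or three (as a circumcircle).
The minimum enclosing circle is determined by three boundary points: R, S, T.
Their circumcentre is (0.5, -2.5) with r² = 32.5.
The farthest remaining point U is at distance² 26.5 ≤ 32.5.
Diameter = 2r = 2√(32.5) ≈ 11.402.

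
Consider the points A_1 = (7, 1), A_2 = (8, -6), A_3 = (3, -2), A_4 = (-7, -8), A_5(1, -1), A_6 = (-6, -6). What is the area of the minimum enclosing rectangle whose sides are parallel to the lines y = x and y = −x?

In coordinates u = x + y, v = x − y the rectangle is axis-aligned; the map (x,y)→(u,v) scales areas by 2.
u-values: 8, 2, 1, -15, 0, -12; range = 8 − (-15) = 23.
v-values: 6, 14, 5, 1, 2, 0; range = 14 − 0 = 14.
Area = (23 × 14) / 2 = 161.

161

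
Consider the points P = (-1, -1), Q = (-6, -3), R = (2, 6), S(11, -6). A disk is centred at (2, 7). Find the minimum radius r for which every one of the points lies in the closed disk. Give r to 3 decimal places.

The required radius is the distance from (2, 7) to the farthest point.
Squared distances: 73, 164, 1, 250.
Maximum is 250, attained at S.
r = √250 ≈ 15.811.

15.811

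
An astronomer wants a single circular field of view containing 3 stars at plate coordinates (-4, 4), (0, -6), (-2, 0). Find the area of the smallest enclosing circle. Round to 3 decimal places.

Call the three points A, B, C in the order given.
Side lengths²: AB² = 116, AC² = 20, BC² = 40.
Since AB² = 116 ≥ 40 + 20 = 60, the angle opposite AB is not acute, so the smallest enclosing circle has AB as diameter.
Centre = midpoint of AB = (-2, -1), r² = 116/4 = 29.
Area = π·r² = π·29 ≈ 91.106.

91.106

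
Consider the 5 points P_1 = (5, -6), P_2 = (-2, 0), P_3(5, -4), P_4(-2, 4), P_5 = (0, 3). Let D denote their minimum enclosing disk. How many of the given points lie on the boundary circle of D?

The minimum enclosing circle of a finite set is fixed by two of the points (as a diameter) or three (as a circumcircle).
The farthest pair is P_1–P_4 with squared distance 149. The circle on this segment as diameter has centre (1.5, -1) and r² = 149/4 = 37.25.
Check P_2: distance² to centre = 13.25 ≤ 37.25, so it lies inside.
All remaining points lie in this disk, and no smaller disk contains both endpoints, so this is the minimum enclosing circle.
The points at distance exactly r from the centre are P_1, P_4 — 2 points.

2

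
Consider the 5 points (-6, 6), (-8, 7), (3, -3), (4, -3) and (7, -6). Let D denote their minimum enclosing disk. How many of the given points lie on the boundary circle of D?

2

By Welzl's lemma the MEC is supported by two points (diametrically opposite) or three points (on a circumcircle).
The farthest pair is (-8, 7)–(7, -6) with squared distance 394. The circle on this segment as diameter has centre (-0.5, 0.5) and r² = 394/4 = 98.5.
Check (-6, 6): distance² to centre = 60.5 ≤ 98.5, so it lies inside.
All remaining points lie in this disk, and no smaller disk contains both endpoints, so this is the minimum enclosing circle.
The points at distance exactly r from the centre are (-8, 7), (7, -6) — 2 points.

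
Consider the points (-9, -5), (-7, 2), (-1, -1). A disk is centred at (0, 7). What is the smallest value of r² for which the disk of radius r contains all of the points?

The required radius is the distance from (0, 7) to the farthest point.
Squared distances: 225, 74, 65.
Maximum is 225, attained at (-9, -5).

225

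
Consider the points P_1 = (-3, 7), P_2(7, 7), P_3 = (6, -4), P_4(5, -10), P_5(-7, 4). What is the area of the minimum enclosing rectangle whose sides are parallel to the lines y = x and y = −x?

247

In coordinates u = x + y, v = x − y the rectangle is axis-aligned; the map (x,y)→(u,v) scales areas by 2.
u-values: 4, 14, 2, -5, -3; range = 14 − (-5) = 19.
v-values: -10, 0, 10, 15, -11; range = 15 − (-11) = 26.
Area = (19 × 26) / 2 = 247.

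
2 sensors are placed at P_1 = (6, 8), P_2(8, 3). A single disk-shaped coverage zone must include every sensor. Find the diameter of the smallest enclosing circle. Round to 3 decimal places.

5.385

The smallest circle enclosing two points has them as diameter endpoints.
Centre = midpoint = (7, 5.5); r² = |P_1P_2|²/4 = 29/4 = 7.25.
Diameter = 2r = 2√(7.25) ≈ 5.385.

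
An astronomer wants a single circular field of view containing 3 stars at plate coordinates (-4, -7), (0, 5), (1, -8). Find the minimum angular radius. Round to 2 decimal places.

Call the three points A, B, C in the order given.
Side lengths²: AB² = 160, AC² = 26, BC² = 170.
Since BC² = 170 < 160 + 26 = 186, the triangle is acute, so the smallest enclosing circle is the circumcircle.
Circumcentre = (-0.3125, -1.5625), r² = 43.1640625.
r = √(43.1640625) ≈ 6.57.

6.57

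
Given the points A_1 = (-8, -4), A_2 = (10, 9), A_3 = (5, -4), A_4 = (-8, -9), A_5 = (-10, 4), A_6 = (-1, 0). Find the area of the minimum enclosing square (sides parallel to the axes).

400

The bounding box has width 20 and height 18.
An axis-aligned square enclosing the set must have side ≥ max(width, height).
So the minimum side is max(20, 18) = 20.
Area = 20² = 400.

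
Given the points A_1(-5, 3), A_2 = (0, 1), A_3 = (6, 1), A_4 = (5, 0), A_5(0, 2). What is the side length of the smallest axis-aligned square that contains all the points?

The bounding box has width 11 and height 3.
An axis-aligned square enclosing the set must have side ≥ max(width, height).
So the minimum side is max(11, 3) = 11.

11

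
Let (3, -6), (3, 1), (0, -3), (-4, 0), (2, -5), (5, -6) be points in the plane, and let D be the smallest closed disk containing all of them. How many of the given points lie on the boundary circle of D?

2

A smallest enclosing disk is always determined by at most three of the input points on its boundary.
The farthest pair is (-4, 0)–(5, -6) with squared distance 117. The circle on this segment as diameter has centre (0.5, -3) and r² = 117/4 = 29.25.
Check (3, -6): distance² to centre = 15.25 ≤ 29.25, so it lies inside.
All remaining points lie in this disk, and no smaller disk contains both endpoints, so this is the minimum enclosing circle.
The points at distance exactly r from the centre are (-4, 0), (5, -6) — 2 points.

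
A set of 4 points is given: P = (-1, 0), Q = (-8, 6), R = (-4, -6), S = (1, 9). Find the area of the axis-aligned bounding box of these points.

135

x ranges over [-8, 1], width 9.
y ranges over [-6, 9], height 15.
Area = 9 × 15 = 135.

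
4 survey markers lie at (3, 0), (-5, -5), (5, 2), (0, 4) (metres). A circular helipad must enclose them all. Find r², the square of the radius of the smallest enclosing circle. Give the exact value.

A smallest enclosing disk is always determined by at most three of the input points on its boundary.
The farthest pair is (-5, -5)–(5, 2) with squared distance 149. The circle on this segment as diameter has centre (0, -1.5) and r² = 149/4 = 37.25.
Check (3, 0): distance² to centre = 11.25 ≤ 37.25, so it lies inside.
All remaining points lie in this disk, and no smaller disk contains both endpoints, so this is the minimum enclosing circle.

37.25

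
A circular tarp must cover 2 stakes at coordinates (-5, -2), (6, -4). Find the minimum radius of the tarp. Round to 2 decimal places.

The smallest circle enclosing two points has them as diameter endpoints.
Centre = midpoint = (0.5, -3); r² = |(-5, -2)−(6, -4)|²/4 = 125/4 = 31.25.
r = √(31.25) ≈ 5.59.

5.59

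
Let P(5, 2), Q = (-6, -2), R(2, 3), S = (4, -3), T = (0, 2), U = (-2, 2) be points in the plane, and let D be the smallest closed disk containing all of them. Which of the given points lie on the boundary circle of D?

P, Q

The minimum enclosing circle of a finite set is fixed by two of the points (as a diameter) or three (as a circumcircle).
The farthest pair is P–Q with squared distance 137. The circle on this segment as diameter has centre (-0.5, 0) and r² = 137/4 = 34.25.
Check R: distance² to centre = 15.25 ≤ 34.25, so it lies inside.
All remaining points lie in this disk, and no smaller disk contains both endpoints, so this is the minimum enclosing circle.
The points at distance exactly r from the centre are P, Q — 2 points.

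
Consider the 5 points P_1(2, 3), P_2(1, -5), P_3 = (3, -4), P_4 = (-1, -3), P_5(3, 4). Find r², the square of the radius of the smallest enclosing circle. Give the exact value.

21.25

By Welzl's lemma the MEC is supported by two points (diametrically opposite) or three points (on a circumcircle).
The farthest pair is P_2–P_5 with squared distance 85. The circle on this segment as diameter has centre (2, -0.5) and r² = 85/4 = 21.25.
Check P_1: distance² to centre = 12.25 ≤ 21.25, so it lies inside.
All remaining points lie in this disk, and no smaller disk contains both endpoints, so this is the minimum enclosing circle.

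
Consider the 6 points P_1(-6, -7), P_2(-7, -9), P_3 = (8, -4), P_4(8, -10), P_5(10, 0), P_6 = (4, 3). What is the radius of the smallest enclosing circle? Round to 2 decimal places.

A smallest enclosing disk is always determined by at most three of the input points on its boundary.
The farthest pair is P_2–P_5 with squared distance 370. The circle on this segment as diameter has centre (1.5, -4.5) and r² = 370/4 = 92.5.
Check P_1: distance² to centre = 62.5 ≤ 92.5, so it lies inside.
All remaining points lie in this disk, and no smaller disk contains both endpoints, so this is the minimum enclosing circle.
r = √(92.5) ≈ 9.62.

9.62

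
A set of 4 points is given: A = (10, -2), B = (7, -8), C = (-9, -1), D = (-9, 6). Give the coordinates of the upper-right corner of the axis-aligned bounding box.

(10, 6)

x-range [-9, 10], y-range [-8, 6].
The upper-right corner is (10, 6).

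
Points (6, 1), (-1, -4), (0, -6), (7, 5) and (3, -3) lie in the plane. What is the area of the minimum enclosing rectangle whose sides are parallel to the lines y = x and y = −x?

In coordinates u = x + y, v = x − y the rectangle is axis-aligned; the map (x,y)→(u,v) scales areas by 2.
u-values: 7, -5, -6, 12, 0; range = 12 − (-6) = 18.
v-values: 5, 3, 6, 2, 6; range = 6 − 2 = 4.
Area = (18 × 4) / 2 = 36.

36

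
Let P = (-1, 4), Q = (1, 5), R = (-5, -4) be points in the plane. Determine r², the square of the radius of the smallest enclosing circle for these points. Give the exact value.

Side lengths²: PQ² = 5, PR² = 80, QR² = 117.
Since QR² = 117 ≥ 80 + 5 = 85, the angle opposite QR is not acute, so the smallest enclosing circle has QR as diameter.
Centre = midpoint of QR = (-2, 0.5), r² = 117/4 = 29.25.

29.25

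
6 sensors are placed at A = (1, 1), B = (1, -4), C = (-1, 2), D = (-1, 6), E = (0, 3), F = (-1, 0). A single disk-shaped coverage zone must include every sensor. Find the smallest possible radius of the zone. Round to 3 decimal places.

5.099

A smallest enclosing disk is always determined by at most three of the input points on its boundary.
The farthest pair is B–D with squared distance 104. The circle on this segment as diameter has centre (0, 1) and r² = 104/4 = 26.
Check A: distance² to centre = 1 ≤ 26, so it lies inside.
All remaining points lie in this disk, and no smaller disk contains both endpoints, so this is the minimum enclosing circle.
r = √26 ≈ 5.099.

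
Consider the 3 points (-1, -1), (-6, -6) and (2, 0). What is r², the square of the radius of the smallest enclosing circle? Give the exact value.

Call the three points A, B, C in the order given.
Side lengths²: AB² = 50, AC² = 10, BC² = 100.
Since BC² = 100 ≥ 50 + 10 = 60, the angle opposite BC is not acute, so the smallest enclosing circle has BC as diameter.
Centre = midpoint of BC = (-2, -3), r² = 100/4 = 25.

25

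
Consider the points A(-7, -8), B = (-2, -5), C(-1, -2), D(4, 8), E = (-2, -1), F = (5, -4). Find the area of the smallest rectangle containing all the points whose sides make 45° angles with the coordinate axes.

In coordinates u = x + y, v = x − y the rectangle is axis-aligned; the map (x,y)→(u,v) scales areas by 2.
u-values: -15, -7, -3, 12, -3, 1; range = 12 − (-15) = 27.
v-values: 1, 3, 1, -4, -1, 9; range = 9 − (-4) = 13.
Area = (27 × 13) / 2 = 175.5.

175.5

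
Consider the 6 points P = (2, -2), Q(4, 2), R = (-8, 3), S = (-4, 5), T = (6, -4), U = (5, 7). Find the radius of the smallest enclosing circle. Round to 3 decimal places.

7.998

The minimum enclosing circle is determined by three boundary points: R, T, U.
Their circumcentre is (-11/42, 41/42) with r² = 56425/882.
The farthest remaining point S is at distance² 26605/882 ≤ 56425/882.
r = √(56425/882) ≈ 7.998.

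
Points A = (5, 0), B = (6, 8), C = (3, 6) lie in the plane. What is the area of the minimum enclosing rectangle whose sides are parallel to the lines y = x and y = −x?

36

In coordinates u = x + y, v = x − y the rectangle is axis-aligned; the map (x,y)→(u,v) scales areas by 2.
u-values: 5, 14, 9; range = 14 − 5 = 9.
v-values: 5, -2, -3; range = 5 − (-3) = 8.
Area = (9 × 8) / 2 = 36.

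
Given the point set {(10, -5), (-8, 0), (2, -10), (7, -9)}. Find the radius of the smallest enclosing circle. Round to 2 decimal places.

9.34

The farthest pair is (10, -5)–(-8, 0) with squared distance 349. The circle on this segment as diameter has centre (1, -2.5) and r² = 349/4 = 87.25.
Check (2, -10): distance² to centre = 57.25 ≤ 87.25, so it lies inside.
All remaining points lie in this disk, and no smaller disk contains both endpoints, so this is the minimum enclosing circle.
r = √(87.25) ≈ 9.34.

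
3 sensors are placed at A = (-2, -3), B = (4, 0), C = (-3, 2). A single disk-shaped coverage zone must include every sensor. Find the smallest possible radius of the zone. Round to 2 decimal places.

Side lengths²: AB² = 45, AC² = 26, BC² = 53.
Since BC² = 53 < 45 + 26 = 71, the triangle is acute, so the smallest enclosing circle is the circumcircle.
Circumcentre = (5/22, 1/22), r² = 3445/242.
r = √(3445/242) ≈ 3.77.

3.77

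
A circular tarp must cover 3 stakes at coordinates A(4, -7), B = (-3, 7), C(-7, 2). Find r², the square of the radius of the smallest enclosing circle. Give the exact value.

Side lengths²: AB² = 245, AC² = 202, BC² = 41.
Since AB² = 245 ≥ 202 + 41 = 243, the angle opposite AB is not acute, so the smallest enclosing circle has AB as diameter.
Centre = midpoint of AB = (0.5, 0), r² = 245/4 = 61.25.

61.25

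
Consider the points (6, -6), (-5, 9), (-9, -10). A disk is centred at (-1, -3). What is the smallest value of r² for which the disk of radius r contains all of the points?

The required radius is the distance from (-1, -3) to the farthest point.
Squared distances: 58, 160, 113.
Maximum is 160, attained at (-5, 9).

160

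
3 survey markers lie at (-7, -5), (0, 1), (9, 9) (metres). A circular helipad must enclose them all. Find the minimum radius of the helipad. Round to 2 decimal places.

10.63

Call the three points A, B, C in the order given.
Side lengths²: AB² = 85, AC² = 452, BC² = 145.
Since AC² = 452 ≥ 145 + 85 = 230, the angle opposite AC is not acute, so the smallest enclosing circle has AC as diameter.
Centre = midpoint of AC = (1, 2), r² = 452/4 = 113.
r = √113 ≈ 10.63.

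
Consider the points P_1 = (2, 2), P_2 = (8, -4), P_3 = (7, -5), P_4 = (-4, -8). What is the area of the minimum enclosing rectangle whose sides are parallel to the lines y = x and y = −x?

In coordinates u = x + y, v = x − y the rectangle is axis-aligned; the map (x,y)→(u,v) scales areas by 2.
u-values: 4, 4, 2, -12; range = 4 − (-12) = 16.
v-values: 0, 12, 12, 4; range = 12 − 0 = 12.
Area = (16 × 12) / 2 = 96.

96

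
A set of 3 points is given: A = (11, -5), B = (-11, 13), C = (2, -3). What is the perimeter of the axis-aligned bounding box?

Width = max x − min x = 11 − (-11) = 22.
Height = max y − min y = 13 − (-5) = 18.
Perimeter = 2(22 + 18) = 80.

80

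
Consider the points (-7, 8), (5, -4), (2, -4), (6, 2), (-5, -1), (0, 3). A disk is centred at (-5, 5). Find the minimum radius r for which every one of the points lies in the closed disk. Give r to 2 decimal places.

The required radius is the distance from (-5, 5) to the farthest point.
Squared distances: 13, 181, 130, 130, 36, 29.
Maximum is 181, attained at (5, -4).
r = √181 ≈ 13.45.

13.45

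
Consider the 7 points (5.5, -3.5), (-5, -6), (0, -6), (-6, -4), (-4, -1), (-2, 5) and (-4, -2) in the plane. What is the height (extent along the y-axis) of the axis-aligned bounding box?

11

max y = 5, min y = -6, so height = 11.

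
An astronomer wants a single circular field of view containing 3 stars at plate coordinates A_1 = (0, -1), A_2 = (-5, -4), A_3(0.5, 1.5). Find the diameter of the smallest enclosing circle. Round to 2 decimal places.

Side lengths²: A_1A_2² = 34, A_1A_3² = 6.5, A_2A_3² = 60.5.
Since A_2A_3² = 60.5 ≥ 34 + 6.5 = 40.5, the angle opposite A_2A_3 is not acute, so the smallest enclosing circle has A_2A_3 as diameter.
Centre = midpoint of A_2A_3 = (-2.25, -1.25), r² = 60.5/4 = 15.125.
Diameter = 2r = 2√(15.125) ≈ 7.78.

7.78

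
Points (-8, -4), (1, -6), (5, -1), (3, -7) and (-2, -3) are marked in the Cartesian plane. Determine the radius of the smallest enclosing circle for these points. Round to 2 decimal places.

By Welzl's lemma the MEC is supported by two points (diametrically opposite) or three points (on a circumcircle).
The farthest pair is (-8, -4)–(5, -1) with squared distance 178. The circle on this segment as diameter has centre (-1.5, -2.5) and r² = 178/4 = 44.5.
Check (1, -6): distance² to centre = 18.5 ≤ 44.5, so it lies inside.
All remaining points lie in this disk, and no smaller disk contains both endpoints, so this is the minimum enclosing circle.
r = √(44.5) ≈ 6.67.

6.67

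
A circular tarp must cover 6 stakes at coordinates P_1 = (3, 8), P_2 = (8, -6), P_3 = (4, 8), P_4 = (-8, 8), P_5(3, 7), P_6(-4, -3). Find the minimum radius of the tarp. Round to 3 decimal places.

10.630

A smallest enclosing disk is always determined by at most three of the input points on its boundary.
The farthest pair is P_2–P_4 with squared distance 452. The circle on this segment as diameter has centre (0, 1) and r² = 452/4 = 113.
Check P_1: distance² to centre = 58 ≤ 113, so it lies inside.
All remaining points lie in this disk, and no smaller disk contains both endpoints, so this is the minimum enclosing circle.
r = √113 ≈ 10.630.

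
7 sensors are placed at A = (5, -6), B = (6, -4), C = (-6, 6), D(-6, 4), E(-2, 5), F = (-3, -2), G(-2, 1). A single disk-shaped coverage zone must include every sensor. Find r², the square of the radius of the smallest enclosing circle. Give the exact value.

A smallest enclosing disk is always determined by at most three of the input points on its boundary.
The farthest pair is A–C with squared distance 265. The circle on this segment as diameter has centre (-0.5, 0) and r² = 265/4 = 66.25.
Check B: distance² to centre = 58.25 ≤ 66.25, so it lies inside.
All remaining points lie in this disk, and no smaller disk contains both endpoints, so this is the minimum enclosing circle.

66.25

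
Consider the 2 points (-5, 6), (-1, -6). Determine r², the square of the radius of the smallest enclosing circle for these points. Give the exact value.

The smallest circle enclosing two points has them as diameter endpoints.
Centre = midpoint = (-3, 0); r² = |(-5, 6)−(-1, -6)|²/4 = 160/4 = 40.

40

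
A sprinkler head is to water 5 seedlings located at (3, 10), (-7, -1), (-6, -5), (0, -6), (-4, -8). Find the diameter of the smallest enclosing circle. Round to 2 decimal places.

A smallest enclosing disk is always determined by at most three of the input points on its boundary.
The farthest pair is (3, 10)–(-4, -8) with squared distance 373. The circle on this segment as diameter has centre (-0.5, 1) and r² = 373/4 = 93.25.
Check (-7, -1): distance² to centre = 46.25 ≤ 93.25, so it lies inside.
All remaining points lie in this disk, and no smaller disk contains both endpoints, so this is the minimum enclosing circle.
Diameter = 2r = 2√(93.25) ≈ 19.31.

19.31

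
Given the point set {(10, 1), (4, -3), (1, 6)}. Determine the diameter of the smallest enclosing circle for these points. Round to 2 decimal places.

Call the three points A, B, C in the order given.
Side lengths²: AB² = 52, AC² = 106, BC² = 90.
Since AC² = 106 < 90 + 52 = 142, the triangle is acute, so the smallest enclosing circle is the circumcircle.
Circumcentre = (53/11, 25/11), r² = 3445/121.
Diameter = 2r = 2√(3445/121) ≈ 10.67.

10.67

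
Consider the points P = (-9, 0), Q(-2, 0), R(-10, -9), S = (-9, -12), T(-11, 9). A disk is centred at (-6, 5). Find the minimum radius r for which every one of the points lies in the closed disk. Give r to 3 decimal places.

The required radius is the distance from (-6, 5) to the farthest point.
Squared distances: 34, 41, 212, 298, 41.
Maximum is 298, attained at S.
r = √298 ≈ 17.263.

17.263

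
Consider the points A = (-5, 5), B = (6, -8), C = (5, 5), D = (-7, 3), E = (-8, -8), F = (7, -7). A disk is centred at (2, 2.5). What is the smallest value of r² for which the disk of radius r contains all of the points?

210.25

The required radius is the distance from (2, 2.5) to the farthest point.
Squared distances: 55.25, 126.25, 15.25, 81.25, 210.25, 115.25.
Maximum is 210.25, attained at E.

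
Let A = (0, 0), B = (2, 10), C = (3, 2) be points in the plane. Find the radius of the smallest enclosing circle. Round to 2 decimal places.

5.10

Side lengths²: AB² = 104, AC² = 13, BC² = 65.
Since AB² = 104 ≥ 65 + 13 = 78, the angle opposite AB is not acute, so the smallest enclosing circle has AB as diameter.
Centre = midpoint of AB = (1, 5), r² = 104/4 = 26.
r = √26 ≈ 5.10.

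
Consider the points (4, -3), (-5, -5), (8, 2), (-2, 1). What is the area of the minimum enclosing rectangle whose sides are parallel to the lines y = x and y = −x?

100

In coordinates u = x + y, v = x − y the rectangle is axis-aligned; the map (x,y)→(u,v) scales areas by 2.
u-values: 1, -10, 10, -1; range = 10 − (-10) = 20.
v-values: 7, 0, 6, -3; range = 7 − (-3) = 10.
Area = (20 × 10) / 2 = 100.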